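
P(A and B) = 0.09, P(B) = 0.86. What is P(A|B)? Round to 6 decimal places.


P(A|B) = P(A and B) / P(B) = 0.09 / 0.86 = 9/86 ≈ 0.10465116

0.104651


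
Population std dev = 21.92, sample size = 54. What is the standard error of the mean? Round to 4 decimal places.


SE = sigma / sqrt(n)
sqrt(54) ≈ 7.348469
SE = 21.92 / 7.348469 ≈ 2.982934

2.9829


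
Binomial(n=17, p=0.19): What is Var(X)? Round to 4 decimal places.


Var = n*p*(1-p) = 17 * 0.19 * 0.81 = 2.6163

2.6163


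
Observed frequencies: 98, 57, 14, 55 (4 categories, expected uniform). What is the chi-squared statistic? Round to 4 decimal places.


chi2 = sum((O-E)^2/E), E = total/4
total = 224, E = 224/4 = 56
(98 - 56)^2 / 56 = 1764 / 56 = 31.5
(57 - 56)^2 / 56 = 1 / 56 = 1/56 ≈ 0.017857
(14 - 56)^2 / 56 = 1764 / 56 = 31.5
(55 - 56)^2 / 56 = 1 / 56 = 1/56 ≈ 0.017857
chi2 = 1765/28 ≈ 63.035714

63.0357


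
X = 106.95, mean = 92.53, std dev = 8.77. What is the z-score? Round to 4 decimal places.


z = (X - mu) / sigma
X - mu = 106.95 - 92.53 = 14.42
z = 14.42 / 8.77 = 1442/877 ≈ 1.644242

1.6442


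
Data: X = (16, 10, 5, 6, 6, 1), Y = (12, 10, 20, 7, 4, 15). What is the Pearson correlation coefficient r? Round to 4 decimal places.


r = sum((xi-xbar)(yi-ybar)) / sqrt(sum((xi-xbar)^2) * sum((yi-ybar)^2))
n = 6, xbar = 44/6 = 22/3 ≈ 7.333333, ybar = 68/6 = 34/3 ≈ 11.333333
Sxy = sum((xi-xbar)(yi-ybar)) = -77/3 ≈ -25.666667
Sxx = sum((xi-xbar)^2) = 394/3 ≈ 131.333333
Syy = sum((yi-ybar)^2) = 490/3 ≈ 163.333333
sqrt(Sxx*Syy) ≈ 146.461978
r = Sxy / sqrt(Sxx*Syy) = -25.666667 / 146.461978 ≈ -0.175245

-0.1752


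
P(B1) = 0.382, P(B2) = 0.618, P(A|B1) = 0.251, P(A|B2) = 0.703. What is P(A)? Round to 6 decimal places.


P(A) = P(A|B1)*P(B1) + P(A|B2)*P(B2)
P(A|B1)*P(B1) = 0.251 * 0.382 = 0.095882
P(A|B2)*P(B2) = 0.703 * 0.618 = 0.434454
P(A) = 0.095882 + 0.434454 = 0.530336

0.530336


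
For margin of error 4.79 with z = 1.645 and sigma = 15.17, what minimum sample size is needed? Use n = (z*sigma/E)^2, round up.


z*sigma/E = 1.645 * 15.17 / 4.79 ≈ 5.209739
(z*sigma/E)^2 ≈ 27.141381
round up: n = 28

28


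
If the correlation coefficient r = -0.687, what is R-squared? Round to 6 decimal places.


R^2 = r^2 = (-0.687)^2 = 0.471969

0.471969


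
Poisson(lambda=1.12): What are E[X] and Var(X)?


E[X] = Var(X) = lambda = 1.12

1.12, 1.12


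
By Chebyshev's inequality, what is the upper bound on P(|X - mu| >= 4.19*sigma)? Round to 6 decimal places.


P <= 1/k^2
k^2 = 4.19^2 = 17.5561
1/k^2 = 1 / 17.5561 ≈ 0.05696026

0.056960


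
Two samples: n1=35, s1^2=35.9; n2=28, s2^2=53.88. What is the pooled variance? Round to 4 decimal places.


sp^2 = ((n1-1)*s1^2 + (n2-1)*s2^2)/(n1+n2-2)
(n1-1)*s1^2 = 34 * 35.9 = 1220.6
(n2-1)*s2^2 = 27 * 53.88 = 1454.76
numerator = 1220.6 + 1454.76 = 2675.36
n1+n2-2 = 61
sp^2 = 2675.36 / 61 = 66884/1525 ≈ 43.858361

43.8584


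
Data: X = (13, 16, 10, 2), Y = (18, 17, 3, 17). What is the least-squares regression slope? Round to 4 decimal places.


b = sum((xi-xbar)(yi-ybar)) / sum((xi-xbar)^2)
n = 4, xbar = 41/4 = 10.25, ybar = 55/4 = 13.75
Sxy = sum((xi-xbar)(yi-ybar)) = 6.25
Sxx = sum((xi-xbar)^2) = 108.75
b = Sxy / Sxx = 5/87 ≈ 0.057471

0.0575


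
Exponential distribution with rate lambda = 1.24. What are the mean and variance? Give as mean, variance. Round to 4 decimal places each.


mean = 1/lam, var = 1/lam^2
mean = 1 / 1.24 = 25/31 ≈ 0.806452
lam^2 = 1.24^2 = 1.5376
var = 1 / 1.5376 = 625/961 ≈ 0.650364

0.8065, 0.6504


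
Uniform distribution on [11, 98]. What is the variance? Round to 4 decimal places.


Var = (b-a)^2 / 12
(b-a)^2 = (98 - 11)^2 = 7569
Var = 7569/12 = 630.75

630.7500


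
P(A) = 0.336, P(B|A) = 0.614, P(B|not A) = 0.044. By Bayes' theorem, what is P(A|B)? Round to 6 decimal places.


P(A|B) = P(B|A)*P(A) / P(B), P(B) = P(B|A)*P(A) + P(B|not A)*P(not A)
P(B|A)*P(A) = 0.614 * 0.336 = 0.206304
P(B|not A)*P(not A) = 0.044 * 0.664 = 0.029216
P(B) = 0.206304 + 0.029216 = 0.23552
P(A|B) = 0.206304 / 0.23552 = 6447/7360 ≈ 0.87595109

0.875951


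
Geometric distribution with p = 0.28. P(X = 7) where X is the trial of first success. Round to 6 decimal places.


P = (1-p)^(k-1) * p
(1-p)^(k-1) = 0.72^6 ≈ 0.1393141
P = 0.1393141 * 0.28 ≈ 0.03900794

0.039008


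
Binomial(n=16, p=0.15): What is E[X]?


E[X] = n*p = 16 * 0.15 = 2.4

2.4


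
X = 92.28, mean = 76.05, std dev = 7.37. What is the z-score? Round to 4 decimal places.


z = (X - mu) / sigma
X - mu = 92.28 - 76.05 = 16.23
z = 16.23 / 7.37 = 1623/737 ≈ 2.202171

2.2022


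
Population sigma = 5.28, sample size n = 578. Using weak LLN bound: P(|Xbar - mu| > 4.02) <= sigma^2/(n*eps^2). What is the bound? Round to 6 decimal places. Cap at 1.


bound = min(1, sigma^2/(n*eps^2))
sigma^2 = 5.28^2 = 27.8784
n*eps^2 = 578 * 4.02^2 = 578 * 16.1604 = 9340.7112
sigma^2/(n*eps^2) = 27.8784 / 9340.7112 ≈ 0.00298461

0.002985


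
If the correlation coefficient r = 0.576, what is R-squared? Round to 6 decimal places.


R^2 = r^2 = (0.576)^2 = 0.331776

0.331776


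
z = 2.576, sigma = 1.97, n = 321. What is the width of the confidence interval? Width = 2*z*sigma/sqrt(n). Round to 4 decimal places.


width = 2*z*sigma/sqrt(n)
2*z*sigma = 2 * 2.576 * 1.97 = 10.14944
sqrt(321) ≈ 17.916473
width = 10.14944 / 17.916473 ≈ 0.566486

0.5665


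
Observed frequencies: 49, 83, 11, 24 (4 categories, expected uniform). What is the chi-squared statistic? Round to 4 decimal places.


chi2 = sum((O-E)^2/E), E = total/4
total = 167, E = 167/4 = 41.75
(49 - 41.75)^2 / 41.75 = 52.5625 / 41.75 = 841/668 ≈ 1.258982
(83 - 41.75)^2 / 41.75 = 1701.5625 / 41.75 = 27225/668 ≈ 40.755988
(11 - 41.75)^2 / 41.75 = 945.5625 / 41.75 = 15129/668 ≈ 22.648204
(24 - 41.75)^2 / 41.75 = 315.0625 / 41.75 = 5041/668 ≈ 7.546407
chi2 = 12059/167 ≈ 72.209581

72.2096


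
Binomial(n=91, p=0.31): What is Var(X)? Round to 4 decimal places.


Var = n*p*(1-p) = 91 * 0.31 * 0.69 = 19.4649

19.4649


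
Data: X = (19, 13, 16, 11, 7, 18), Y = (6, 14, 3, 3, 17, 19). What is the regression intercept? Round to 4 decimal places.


a = ybar - b*xbar, where b = sum((xi-xbar)(yi-ybar)) / sum((xi-xbar)^2)
n = 6, xbar = 84/6 = 14, ybar = 62/6 = 31/3 ≈ 10.333333
Sxy = sum((xi-xbar)(yi-ybar)) = -30
Sxx = sum((xi-xbar)^2) = 104
b = Sxy / Sxx = -15/52 ≈ -0.288462
a = 10.333333 - (-0.288462) * 14 = 1121/78 ≈ 14.371795

14.3718


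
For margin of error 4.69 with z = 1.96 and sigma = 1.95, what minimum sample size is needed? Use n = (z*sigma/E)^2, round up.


z*sigma/E = 1.96 * 1.95 / 4.69 = 273/335 ≈ 0.814925
(z*sigma/E)^2 ≈ 0.664103
round up: n = 1

1


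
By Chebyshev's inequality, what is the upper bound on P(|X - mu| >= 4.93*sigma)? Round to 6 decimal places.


P <= 1/k^2
k^2 = 4.93^2 = 24.3049
1/k^2 = 1 / 24.3049 ≈ 0.04114397

0.041144


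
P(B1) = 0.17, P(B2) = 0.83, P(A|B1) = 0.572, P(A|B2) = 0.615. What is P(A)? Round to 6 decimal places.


P(A) = P(A|B1)*P(B1) + P(A|B2)*P(B2)
P(A|B1)*P(B1) = 0.572 * 0.17 = 0.09724
P(A|B2)*P(B2) = 0.615 * 0.83 = 0.51045
P(A) = 0.09724 + 0.51045 = 0.60769

0.607690


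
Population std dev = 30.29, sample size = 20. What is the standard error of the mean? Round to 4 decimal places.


SE = sigma / sqrt(n)
sqrt(20) ≈ 4.472136
SE = 30.29 / 4.472136 ≈ 6.773050

6.7730


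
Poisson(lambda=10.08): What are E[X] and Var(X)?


E[X] = Var(X) = lambda = 10.08

10.08, 10.08


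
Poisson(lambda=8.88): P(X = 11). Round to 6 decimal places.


P = e^(-lam) * lam^k / k!
e^(-8.88) ≈ 0.0001391442
lam^k = 8.88^11 ≈ 27073389009.928336
k! = 11! = 39916800
P = 0.0001391442 * 27073389009.928336 / 39916800 ≈ 0.094374

0.094374


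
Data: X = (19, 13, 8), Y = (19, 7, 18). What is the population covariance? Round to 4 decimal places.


Cov = (1/n)*sum((xi-xbar)(yi-ybar))
n = 3, xbar = 40/3 ≈ 13.333333, ybar = 44/3 ≈ 14.666667
sum((xi-xbar)(yi-ybar)) = 28/3 ≈ 9.333333
Cov = 9.333333 / 3 = 28/9 ≈ 3.111111

3.1111


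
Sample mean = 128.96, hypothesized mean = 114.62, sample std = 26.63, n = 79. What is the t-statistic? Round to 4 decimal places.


t = (xbar - mu0) / (s/sqrt(n))
xbar - mu0 = 128.96 - 114.62 = 14.34
sqrt(79) ≈ 8.88819442
s/sqrt(n) = 26.63 / 8.88819442 ≈ 2.99610908
t = 14.34 / 2.99610908 ≈ 4.786208

4.7862


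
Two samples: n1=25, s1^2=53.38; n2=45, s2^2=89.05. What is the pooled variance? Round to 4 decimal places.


sp^2 = ((n1-1)*s1^2 + (n2-1)*s2^2)/(n1+n2-2)
(n1-1)*s1^2 = 24 * 53.38 = 1281.12
(n2-1)*s2^2 = 44 * 89.05 = 3918.2
numerator = 1281.12 + 3918.2 = 5199.32
n1+n2-2 = 68
sp^2 = 5199.32 / 68 = 129983/1700 ≈ 76.460588

76.4606


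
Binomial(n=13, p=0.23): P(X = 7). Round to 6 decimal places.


P = C(n,k) * p^k * (1-p)^(n-k)
C(13,7) = 1716
p^k = 0.23^7 ≈ 0.00003404825
(1-p)^(n-k) = 0.77^6 ≈ 0.2084224
P = 1716 * 0.00003404825 * 0.2084224 ≈ 0.012177

0.012177


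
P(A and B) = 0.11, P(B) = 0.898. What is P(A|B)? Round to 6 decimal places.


P(A|B) = P(A and B) / P(B) = 0.11 / 0.898 = 55/449 ≈ 0.12249443

0.122494


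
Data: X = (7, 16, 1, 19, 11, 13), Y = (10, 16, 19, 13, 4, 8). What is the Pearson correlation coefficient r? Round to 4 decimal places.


r = sum((xi-xbar)(yi-ybar)) / sqrt(sum((xi-xbar)^2) * sum((yi-ybar)^2))
n = 6, xbar = 67/6 ≈ 11.166667, ybar = 70/6 = 35/3 ≈ 11.666667
Sxy = sum((xi-xbar)(yi-ybar)) = -125/3 ≈ -41.666667
Sxx = sum((xi-xbar)^2) = 1253/6 ≈ 208.833333
Syy = sum((yi-ybar)^2) = 448/3 ≈ 149.333333
sqrt(Sxx*Syy) ≈ 176.594954
r = Sxy / sqrt(Sxx*Syy) = -41.666667 / 176.594954 ≈ -0.235945

-0.2359


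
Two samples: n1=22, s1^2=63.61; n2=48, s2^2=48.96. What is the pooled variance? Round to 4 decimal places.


sp^2 = ((n1-1)*s1^2 + (n2-1)*s2^2)/(n1+n2-2)
(n1-1)*s1^2 = 21 * 63.61 = 1335.81
(n2-1)*s2^2 = 47 * 48.96 = 2301.12
numerator = 1335.81 + 2301.12 = 3636.93
n1+n2-2 = 68
sp^2 = 3636.93 / 68 = 363693/6800 ≈ 53.484265

53.4843


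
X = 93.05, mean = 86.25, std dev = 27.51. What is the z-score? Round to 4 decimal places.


z = (X - mu) / sigma
X - mu = 93.05 - 86.25 = 6.8
z = 6.8 / 27.51 = 680/2751 ≈ 0.247183

0.2472


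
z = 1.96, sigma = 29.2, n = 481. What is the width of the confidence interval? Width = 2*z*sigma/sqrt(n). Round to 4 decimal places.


width = 2*z*sigma/sqrt(n)
2*z*sigma = 2 * 1.96 * 29.2 = 114.464
sqrt(481) ≈ 21.931712
width = 114.464 / 21.931712 ≈ 5.219109

5.2191


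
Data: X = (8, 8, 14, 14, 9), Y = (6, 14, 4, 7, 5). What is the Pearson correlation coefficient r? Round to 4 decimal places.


r = sum((xi-xbar)(yi-ybar)) / sqrt(sum((xi-xbar)^2) * sum((yi-ybar)^2))
n = 5, xbar = 53/5 = 10.6, ybar = 36/5 = 7.2
Sxy = sum((xi-xbar)(yi-ybar)) = -22.6
Sxx = sum((xi-xbar)^2) = 39.2
Syy = sum((yi-ybar)^2) = 62.8
sqrt(Sxx*Syy) ≈ 49.616126
r = Sxy / sqrt(Sxx*Syy) = -22.6 / 49.616126 ≈ -0.455497

-0.4555


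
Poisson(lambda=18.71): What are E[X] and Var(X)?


E[X] = Var(X) = lambda = 18.71

18.71, 18.71


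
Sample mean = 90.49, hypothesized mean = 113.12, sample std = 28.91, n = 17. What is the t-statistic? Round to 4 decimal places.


t = (xbar - mu0) / (s/sqrt(n))
xbar - mu0 = 90.49 - 113.12 = -22.63
sqrt(17) ≈ 4.12310563
s/sqrt(n) = 28.91 / 4.12310563 ≈ 7.01170492
t = -22.63 / 7.01170492 ≈ -3.227460

-3.2275


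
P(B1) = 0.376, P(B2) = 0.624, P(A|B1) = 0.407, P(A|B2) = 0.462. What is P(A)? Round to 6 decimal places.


P(A) = P(A|B1)*P(B1) + P(A|B2)*P(B2)
P(A|B1)*P(B1) = 0.407 * 0.376 = 0.153032
P(A|B2)*P(B2) = 0.462 * 0.624 = 0.288288
P(A) = 0.153032 + 0.288288 = 0.44132

0.441320


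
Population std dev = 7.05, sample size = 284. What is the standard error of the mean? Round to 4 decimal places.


SE = sigma / sqrt(n)
sqrt(284) ≈ 16.852300
SE = 7.05 / 16.852300 ≈ 0.418341

0.4183


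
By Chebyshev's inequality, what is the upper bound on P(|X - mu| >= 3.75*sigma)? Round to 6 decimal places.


P <= 1/k^2
k^2 = 3.75^2 = 14.0625
1/k^2 = 1 / 14.0625 = 16/225 ≈ 0.07111111

0.071111


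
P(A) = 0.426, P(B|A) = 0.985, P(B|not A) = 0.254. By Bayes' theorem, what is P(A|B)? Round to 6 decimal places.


P(A|B) = P(B|A)*P(A) / P(B), P(B) = P(B|A)*P(A) + P(B|not A)*P(not A)
P(B|A)*P(A) = 0.985 * 0.426 = 0.41961
P(B|not A)*P(not A) = 0.254 * 0.574 = 0.145796
P(B) = 0.41961 + 0.145796 = 0.565406
P(A|B) = 0.41961 / 0.565406 ≈ 0.74213928

0.742139


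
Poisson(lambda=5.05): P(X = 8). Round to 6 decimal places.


P = e^(-lam) * lam^k / k!
e^(-5.05) ≈ 0.006409333
lam^k = 5.05^8 ≈ 422990.900636
k! = 8! = 40320
P = 0.006409333 * 422990.900636 / 40320 ≈ 0.067239

0.067239


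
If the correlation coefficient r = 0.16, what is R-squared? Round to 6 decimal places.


R^2 = r^2 = (0.16)^2 = 0.0256

0.025600


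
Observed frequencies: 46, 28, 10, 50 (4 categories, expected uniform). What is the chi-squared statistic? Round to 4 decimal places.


chi2 = sum((O-E)^2/E), E = total/4
total = 134, E = 134/4 = 33.5
(46 - 33.5)^2 / 33.5 = 156.25 / 33.5 = 625/134 ≈ 4.664179
(28 - 33.5)^2 / 33.5 = 30.25 / 33.5 = 121/134 ≈ 0.902985
(10 - 33.5)^2 / 33.5 = 552.25 / 33.5 = 2209/134 ≈ 16.485075
(50 - 33.5)^2 / 33.5 = 272.25 / 33.5 = 1089/134 ≈ 8.126866
chi2 = 2022/67 ≈ 30.179104

30.1791


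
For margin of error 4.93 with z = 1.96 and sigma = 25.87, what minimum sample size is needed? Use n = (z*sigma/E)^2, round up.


z*sigma/E = 1.96 * 25.87 / 4.93 ≈ 10.285030
(z*sigma/E)^2 ≈ 105.781851
round up: n = 106

106


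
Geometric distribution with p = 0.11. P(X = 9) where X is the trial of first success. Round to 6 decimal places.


P = (1-p)^(k-1) * p
(1-p)^(k-1) = 0.89^8 ≈ 0.3936589
P = 0.3936589 * 0.11 ≈ 0.04330248

0.043302


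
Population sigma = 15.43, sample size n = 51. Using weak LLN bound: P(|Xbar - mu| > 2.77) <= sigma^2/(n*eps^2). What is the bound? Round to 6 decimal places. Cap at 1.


bound = min(1, sigma^2/(n*eps^2))
sigma^2 = 15.43^2 = 238.0849
n*eps^2 = 51 * 2.77^2 = 51 * 7.6729 = 391.3179
sigma^2/(n*eps^2) = 238.0849 / 391.3179 ≈ 0.60841812

0.608418


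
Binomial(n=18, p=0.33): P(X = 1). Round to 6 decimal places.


P = C(n,k) * p^k * (1-p)^(n-k)
C(18,1) = 18
p^k = 0.33^1 = 0.33
(1-p)^(n-k) = 0.67^17 ≈ 0.001104769
P = 18 * 0.33 * 0.001104769 ≈ 0.006562

0.006562


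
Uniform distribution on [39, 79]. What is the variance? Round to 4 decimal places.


Var = (b-a)^2 / 12
(b-a)^2 = (79 - 39)^2 = 1600
Var = 1600/12 ≈ 133.333333

133.3333


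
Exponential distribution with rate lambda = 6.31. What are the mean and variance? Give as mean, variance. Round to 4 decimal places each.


mean = 1/lam, var = 1/lam^2
mean = 1 / 6.31 = 100/631 ≈ 0.158479
lam^2 = 6.31^2 = 39.8161
var = 1 / 39.8161 ≈ 0.025115

0.1585, 0.0251


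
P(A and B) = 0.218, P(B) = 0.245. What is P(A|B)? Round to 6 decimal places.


P(A|B) = P(A and B) / P(B) = 0.218 / 0.245 = 218/245 ≈ 0.88979592

0.889796


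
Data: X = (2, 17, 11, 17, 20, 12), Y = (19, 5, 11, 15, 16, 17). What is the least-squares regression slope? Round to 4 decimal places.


b = sum((xi-xbar)(yi-ybar)) / sum((xi-xbar)^2)
n = 6, xbar = 79/6 ≈ 13.166667, ybar = 83/6 ≈ 13.833333
Sxy = sum((xi-xbar)(yi-ybar)) = -419/6 ≈ -69.833333
Sxx = sum((xi-xbar)^2) = 1241/6 ≈ 206.833333
b = Sxy / Sxx = -419/1241 ≈ -0.337631

-0.3376


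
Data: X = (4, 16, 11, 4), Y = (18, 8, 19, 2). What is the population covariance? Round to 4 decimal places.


Cov = (1/n)*sum((xi-xbar)(yi-ybar))
n = 4, xbar = 35/4 = 8.75, ybar = 47/4 = 11.75
sum((xi-xbar)(yi-ybar)) = 5.75
Cov = 5.75 / 4 = 1.4375

1.4375


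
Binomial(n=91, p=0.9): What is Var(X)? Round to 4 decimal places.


Var = n*p*(1-p) = 91 * 0.9 * 0.1 = 8.19

8.1900


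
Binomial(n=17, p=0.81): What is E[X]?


E[X] = n*p = 17 * 0.81 = 13.77

13.77


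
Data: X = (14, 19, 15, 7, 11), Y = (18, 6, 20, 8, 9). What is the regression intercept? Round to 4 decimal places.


a = ybar - b*xbar, where b = sum((xi-xbar)(yi-ybar)) / sum((xi-xbar)^2)
n = 5, xbar = 66/5 = 13.2, ybar = 61/5 = 12.2
Sxy = sum((xi-xbar)(yi-ybar)) = 15.8
Sxx = sum((xi-xbar)^2) = 80.8
b = Sxy / Sxx = 79/404 ≈ 0.195545
a = 12.2 - 0.195545 * 13.2 = 1943/202 ≈ 9.618812

9.6188


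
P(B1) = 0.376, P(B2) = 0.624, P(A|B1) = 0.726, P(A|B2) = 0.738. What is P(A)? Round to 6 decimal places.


P(A) = P(A|B1)*P(B1) + P(A|B2)*P(B2)
P(A|B1)*P(B1) = 0.726 * 0.376 = 0.272976
P(A|B2)*P(B2) = 0.738 * 0.624 = 0.460512
P(A) = 0.272976 + 0.460512 = 0.733488

0.733488


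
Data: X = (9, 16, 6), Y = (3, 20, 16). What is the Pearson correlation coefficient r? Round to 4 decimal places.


r = sum((xi-xbar)(yi-ybar)) / sqrt(sum((xi-xbar)^2) * sum((yi-ybar)^2))
n = 3, xbar = 31/3 ≈ 10.333333, ybar = 39/3 = 13
Sxy = sum((xi-xbar)(yi-ybar)) = 40
Sxx = sum((xi-xbar)^2) = 158/3 ≈ 52.666667
Syy = sum((yi-ybar)^2) = 158
sqrt(Sxx*Syy) ≈ 91.221343
r = Sxy / sqrt(Sxx*Syy) = 40 / 91.221343 ≈ 0.438494

0.4385


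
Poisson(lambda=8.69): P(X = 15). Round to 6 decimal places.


P = e^(-lam) * lam^k / k!
e^(-8.69) ≈ 0.0001682600
lam^k = 8.69^15 ≈ 121701700554882.460266
k! = 15! = 1307674368000
P = 0.0001682600 * 121701700554882.460266 / 1307674368000 ≈ 0.015660

0.015660


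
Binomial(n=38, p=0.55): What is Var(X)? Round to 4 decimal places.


Var = n*p*(1-p) = 38 * 0.55 * 0.45 = 9.405

9.4050


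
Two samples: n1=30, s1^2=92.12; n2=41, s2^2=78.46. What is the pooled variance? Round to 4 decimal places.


sp^2 = ((n1-1)*s1^2 + (n2-1)*s2^2)/(n1+n2-2)
(n1-1)*s1^2 = 29 * 92.12 = 2671.48
(n2-1)*s2^2 = 40 * 78.46 = 3138.4
numerator = 2671.48 + 3138.4 = 5809.88
n1+n2-2 = 69
sp^2 = 5809.88 / 69 = 145247/1725 ≈ 84.201159

84.2012


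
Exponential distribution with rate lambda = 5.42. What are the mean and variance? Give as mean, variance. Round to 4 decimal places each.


mean = 1/lam, var = 1/lam^2
mean = 1 / 5.42 = 50/271 ≈ 0.184502
lam^2 = 5.42^2 = 29.3764
var = 1 / 29.3764 ≈ 0.034041

0.1845, 0.0340


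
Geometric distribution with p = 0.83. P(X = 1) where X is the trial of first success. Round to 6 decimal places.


P = (1-p)^(k-1) * p
(1-p)^(k-1) = 0.17^0 = 1
P = 1 * 0.83 = 0.83

0.830000


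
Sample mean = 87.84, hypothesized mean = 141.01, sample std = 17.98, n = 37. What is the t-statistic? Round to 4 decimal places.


t = (xbar - mu0) / (s/sqrt(n))
xbar - mu0 = 87.84 - 141.01 = -53.17
sqrt(37) ≈ 6.08276253
s/sqrt(n) = 17.98 / 6.08276253 ≈ 2.95589379
t = -53.17 / 2.95589379 ≈ -17.987791

-17.9878


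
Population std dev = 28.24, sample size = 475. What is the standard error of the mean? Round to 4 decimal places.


SE = sigma / sqrt(n)
sqrt(475) ≈ 21.794495
SE = 28.24 / 21.794495 ≈ 1.295740

1.2957


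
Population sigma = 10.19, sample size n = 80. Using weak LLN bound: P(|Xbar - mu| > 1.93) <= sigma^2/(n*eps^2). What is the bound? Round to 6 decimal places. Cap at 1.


bound = min(1, sigma^2/(n*eps^2))
sigma^2 = 10.19^2 = 103.8361
n*eps^2 = 80 * 1.93^2 = 80 * 3.7249 = 297.992
sigma^2/(n*eps^2) = 103.8361 / 297.992 ≈ 0.34845264

0.348453


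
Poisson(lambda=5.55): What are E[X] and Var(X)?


E[X] = Var(X) = lambda = 5.55

5.55, 5.55


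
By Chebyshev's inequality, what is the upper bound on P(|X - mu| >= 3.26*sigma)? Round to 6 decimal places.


P <= 1/k^2
k^2 = 3.26^2 = 10.6276
1/k^2 = 1 / 10.6276 ≈ 0.09409462

0.094095


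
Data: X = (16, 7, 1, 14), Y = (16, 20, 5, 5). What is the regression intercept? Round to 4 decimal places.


a = ybar - b*xbar, where b = sum((xi-xbar)(yi-ybar)) / sum((xi-xbar)^2)
n = 4, xbar = 38/4 = 9.5, ybar = 46/4 = 11.5
Sxy = sum((xi-xbar)(yi-ybar)) = 34
Sxx = sum((xi-xbar)^2) = 141
b = Sxy / Sxx = 34/141 ≈ 0.241135
a = 11.5 - 0.241135 * 9.5 = 2597/282 ≈ 9.209220

9.2092


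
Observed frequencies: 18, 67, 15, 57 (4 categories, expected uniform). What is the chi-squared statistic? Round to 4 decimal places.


chi2 = sum((O-E)^2/E), E = total/4
total = 157, E = 157/4 = 39.25
(18 - 39.25)^2 / 39.25 = 451.5625 / 39.25 = 7225/628 ≈ 11.504777
(67 - 39.25)^2 / 39.25 = 770.0625 / 39.25 = 12321/628 ≈ 19.619427
(15 - 39.25)^2 / 39.25 = 588.0625 / 39.25 = 9409/628 ≈ 14.982484
(57 - 39.25)^2 / 39.25 = 315.0625 / 39.25 = 5041/628 ≈ 8.027070
chi2 = 8499/157 ≈ 54.133758

54.1338


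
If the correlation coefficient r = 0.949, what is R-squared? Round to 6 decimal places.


R^2 = r^2 = (0.949)^2 = 0.900601

0.900601


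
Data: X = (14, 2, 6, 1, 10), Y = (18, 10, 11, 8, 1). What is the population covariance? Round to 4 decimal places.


Cov = (1/n)*sum((xi-xbar)(yi-ybar))
n = 5, xbar = 33/5 = 6.6, ybar = 48/5 = 9.6
sum((xi-xbar)(yi-ybar)) = 39.2
Cov = 39.2 / 5 = 7.84

7.8400


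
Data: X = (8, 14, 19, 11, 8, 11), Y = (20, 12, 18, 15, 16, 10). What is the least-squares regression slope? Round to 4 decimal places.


b = sum((xi-xbar)(yi-ybar)) / sum((xi-xbar)^2)
n = 6, xbar = 71/6 ≈ 11.833333, ybar = 91/6 ≈ 15.166667
Sxy = sum((xi-xbar)(yi-ybar)) = -23/6 ≈ -3.833333
Sxx = sum((xi-xbar)^2) = 521/6 ≈ 86.833333
b = Sxy / Sxx = -23/521 ≈ -0.044146

-0.0441


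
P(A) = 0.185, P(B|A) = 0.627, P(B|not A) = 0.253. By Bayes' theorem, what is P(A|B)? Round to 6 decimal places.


P(A|B) = P(B|A)*P(A) / P(B), P(B) = P(B|A)*P(A) + P(B|not A)*P(not A)
P(B|A)*P(A) = 0.627 * 0.185 = 0.115995
P(B|not A)*P(not A) = 0.253 * 0.815 = 0.206195
P(B) = 0.115995 + 0.206195 = 0.32219
P(A|B) = 0.115995 / 0.32219 = 2109/5858 ≈ 0.36002048

0.360020


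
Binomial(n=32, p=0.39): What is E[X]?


E[X] = n*p = 32 * 0.39 = 12.48

12.48


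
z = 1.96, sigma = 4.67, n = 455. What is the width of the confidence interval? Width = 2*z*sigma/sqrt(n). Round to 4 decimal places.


width = 2*z*sigma/sqrt(n)
2*z*sigma = 2 * 1.96 * 4.67 = 18.3064
sqrt(455) ≈ 21.330729
width = 18.3064 / 21.330729 ≈ 0.858217

0.8582


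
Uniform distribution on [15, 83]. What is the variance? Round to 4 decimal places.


Var = (b-a)^2 / 12
(b-a)^2 = (83 - 15)^2 = 4624
Var = 4624/12 ≈ 385.333333

385.3333


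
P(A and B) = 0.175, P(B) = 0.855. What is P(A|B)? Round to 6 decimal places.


P(A|B) = P(A and B) / P(B) = 0.175 / 0.855 = 35/171 ≈ 0.20467836

0.204678


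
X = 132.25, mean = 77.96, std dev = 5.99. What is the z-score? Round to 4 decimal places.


z = (X - mu) / sigma
X - mu = 132.25 - 77.96 = 54.29
z = 54.29 / 5.99 = 5429/599 ≈ 9.063439

9.0634


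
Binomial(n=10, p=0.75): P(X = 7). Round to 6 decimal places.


P = C(n,k) * p^k * (1-p)^(n-k)
C(10,7) = 120
p^k = 0.75^7 ≈ 0.1334839
(1-p)^(n-k) = 0.25^3 = 0.015625
P = 120 * 0.1334839 * 0.015625 ≈ 0.250282

0.250282


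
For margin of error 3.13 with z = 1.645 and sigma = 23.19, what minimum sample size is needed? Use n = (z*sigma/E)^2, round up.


z*sigma/E = 1.645 * 23.19 / 3.13 ≈ 12.187716
(z*sigma/E)^2 ≈ 148.540413
round up: n = 149

149


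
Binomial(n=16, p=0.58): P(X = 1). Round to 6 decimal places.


P = C(n,k) * p^k * (1-p)^(n-k)
C(16,1) = 16
p^k = 0.58^1 = 0.58
(1-p)^(n-k) = 0.42^15 ≈ 0.000002232232
P = 16 * 0.58 * 0.000002232232 ≈ 0.000021

0.000021


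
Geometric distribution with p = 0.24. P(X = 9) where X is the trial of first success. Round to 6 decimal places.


P = (1-p)^(k-1) * p
(1-p)^(k-1) = 0.76^8 ≈ 0.1113035
P = 0.1113035 * 0.24 ≈ 0.02671283

0.026713


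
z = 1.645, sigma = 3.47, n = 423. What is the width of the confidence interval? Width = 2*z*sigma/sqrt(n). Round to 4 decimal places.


width = 2*z*sigma/sqrt(n)
2*z*sigma = 2 * 1.645 * 3.47 = 11.4163
sqrt(423) ≈ 20.566964
width = 11.4163 / 20.566964 ≈ 0.555080

0.5551


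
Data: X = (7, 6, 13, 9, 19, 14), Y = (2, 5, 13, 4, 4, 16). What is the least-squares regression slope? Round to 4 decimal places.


b = sum((xi-xbar)(yi-ybar)) / sum((xi-xbar)^2)
n = 6, xbar = 68/6 = 34/3 ≈ 11.333333, ybar = 44/6 = 22/3 ≈ 7.333333
Sxy = sum((xi-xbar)(yi-ybar)) = 151/3 ≈ 50.333333
Sxx = sum((xi-xbar)^2) = 364/3 ≈ 121.333333
b = Sxy / Sxx = 151/364 ≈ 0.414835

0.4148


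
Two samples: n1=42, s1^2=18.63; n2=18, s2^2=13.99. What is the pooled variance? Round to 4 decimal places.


sp^2 = ((n1-1)*s1^2 + (n2-1)*s2^2)/(n1+n2-2)
(n1-1)*s1^2 = 41 * 18.63 = 763.83
(n2-1)*s2^2 = 17 * 13.99 = 237.83
numerator = 763.83 + 237.83 = 1001.66
n1+n2-2 = 58
sp^2 = 1001.66 / 58 = 17.27

17.2700


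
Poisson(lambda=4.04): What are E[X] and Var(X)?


E[X] = Var(X) = lambda = 4.04

4.04, 4.04


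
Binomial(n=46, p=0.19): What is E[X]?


E[X] = n*p = 46 * 0.19 = 8.74

8.74


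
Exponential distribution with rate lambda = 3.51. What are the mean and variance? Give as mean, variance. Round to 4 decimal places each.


mean = 1/lam, var = 1/lam^2
mean = 1 / 3.51 = 100/351 ≈ 0.284900
lam^2 = 3.51^2 = 12.3201
var = 1 / 12.3201 ≈ 0.081168

0.2849, 0.0812


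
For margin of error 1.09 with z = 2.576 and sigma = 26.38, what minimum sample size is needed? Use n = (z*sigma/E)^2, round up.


z*sigma/E = 2.576 * 26.38 / 1.09 ≈ 62.343927
(z*sigma/E)^2 ≈ 3886.765185
round up: n = 3887

3887


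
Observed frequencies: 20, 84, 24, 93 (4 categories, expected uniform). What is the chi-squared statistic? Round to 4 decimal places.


chi2 = sum((O-E)^2/E), E = total/4
total = 221, E = 221/4 = 55.25
(20 - 55.25)^2 / 55.25 = 1242.5625 / 55.25 = 19881/884 ≈ 22.489819
(84 - 55.25)^2 / 55.25 = 826.5625 / 55.25 = 13225/884 ≈ 14.960407
(24 - 55.25)^2 / 55.25 = 976.5625 / 55.25 = 15625/884 ≈ 17.675339
(93 - 55.25)^2 / 55.25 = 1425.0625 / 55.25 = 22801/884 ≈ 25.792986
chi2 = 17883/221 ≈ 80.918552

80.9186


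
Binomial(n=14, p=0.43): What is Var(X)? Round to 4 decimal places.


Var = n*p*(1-p) = 14 * 0.43 * 0.57 = 3.4314

3.4314


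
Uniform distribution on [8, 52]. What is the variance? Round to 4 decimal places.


Var = (b-a)^2 / 12
(b-a)^2 = (52 - 8)^2 = 1936
Var = 1936/12 ≈ 161.333333

161.3333


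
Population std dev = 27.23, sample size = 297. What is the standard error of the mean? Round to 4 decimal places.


SE = sigma / sqrt(n)
sqrt(297) ≈ 17.233688
SE = 27.23 / 17.233688 ≈ 1.580045

1.5800


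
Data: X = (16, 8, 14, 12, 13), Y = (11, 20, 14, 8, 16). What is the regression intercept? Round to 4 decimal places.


a = ybar - b*xbar, where b = sum((xi-xbar)(yi-ybar)) / sum((xi-xbar)^2)
n = 5, xbar = 63/5 = 12.6, ybar = 69/5 = 13.8
Sxy = sum((xi-xbar)(yi-ybar)) = -33.4
Sxx = sum((xi-xbar)^2) = 35.2
b = Sxy / Sxx = -167/176 ≈ -0.948864
a = 13.8 - (-0.948864) * 12.6 = 4533/176 ≈ 25.755682

25.7557


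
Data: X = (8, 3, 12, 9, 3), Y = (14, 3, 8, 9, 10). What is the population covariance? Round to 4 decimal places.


Cov = (1/n)*sum((xi-xbar)(yi-ybar))
n = 5, xbar = 35/5 = 7, ybar = 44/5 = 8.8
sum((xi-xbar)(yi-ybar)) = 20
Cov = 20 / 5 = 4

4.0000


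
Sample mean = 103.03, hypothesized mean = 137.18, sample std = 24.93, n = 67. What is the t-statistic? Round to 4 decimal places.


t = (xbar - mu0) / (s/sqrt(n))
xbar - mu0 = 103.03 - 137.18 = -34.15
sqrt(67) ≈ 8.18535277
s/sqrt(n) = 24.93 / 8.18535277 ≈ 3.04568425
t = -34.15 / 3.04568425 ≈ -11.212587

-11.2126


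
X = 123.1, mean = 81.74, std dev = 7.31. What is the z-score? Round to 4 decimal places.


z = (X - mu) / sigma
X - mu = 123.1 - 81.74 = 41.36
z = 41.36 / 7.31 = 4136/731 ≈ 5.658003

5.6580


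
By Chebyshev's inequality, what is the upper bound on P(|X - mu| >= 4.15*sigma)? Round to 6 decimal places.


P <= 1/k^2
k^2 = 4.15^2 = 17.2225
1/k^2 = 1 / 17.2225 = 400/6889 ≈ 0.05806358

0.058064


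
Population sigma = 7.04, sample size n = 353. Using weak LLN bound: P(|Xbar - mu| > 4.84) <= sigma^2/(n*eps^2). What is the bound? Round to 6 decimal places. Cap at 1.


bound = min(1, sigma^2/(n*eps^2))
sigma^2 = 7.04^2 = 49.5616
n*eps^2 = 353 * 4.84^2 = 353 * 23.4256 = 8269.2368
sigma^2/(n*eps^2) = 49.5616 / 8269.2368 ≈ 0.00599349

0.005993


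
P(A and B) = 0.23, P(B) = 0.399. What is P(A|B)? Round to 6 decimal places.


P(A|B) = P(A and B) / P(B) = 0.23 / 0.399 = 230/399 ≈ 0.57644110

0.576441


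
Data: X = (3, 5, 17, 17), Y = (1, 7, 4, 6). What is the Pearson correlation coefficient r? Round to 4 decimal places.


r = sum((xi-xbar)(yi-ybar)) / sqrt(sum((xi-xbar)^2) * sum((yi-ybar)^2))
n = 4, xbar = 42/4 = 10.5, ybar = 18/4 = 4.5
Sxy = sum((xi-xbar)(yi-ybar)) = 19
Sxx = sum((xi-xbar)^2) = 171
Syy = sum((yi-ybar)^2) = 21
sqrt(Sxx*Syy) ≈ 59.924953
r = Sxy / sqrt(Sxx*Syy) = 19 / 59.924953 ≈ 0.317063

0.3171


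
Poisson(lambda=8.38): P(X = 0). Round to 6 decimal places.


P = e^(-lam) * lam^k / k!
e^(-8.38) ≈ 0.0002294099
lam^k = 8.38^0 = 1
k! = 0! = 1
P = 0.0002294099 * 1 / 1 ≈ 0.000229

0.000229


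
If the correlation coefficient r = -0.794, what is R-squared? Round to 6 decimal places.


R^2 = r^2 = (-0.794)^2 = 0.630436

0.630436


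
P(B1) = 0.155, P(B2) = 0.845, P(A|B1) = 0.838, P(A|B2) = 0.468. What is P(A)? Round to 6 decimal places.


P(A) = P(A|B1)*P(B1) + P(A|B2)*P(B2)
P(A|B1)*P(B1) = 0.838 * 0.155 = 0.12989
P(A|B2)*P(B2) = 0.468 * 0.845 = 0.39546
P(A) = 0.12989 + 0.39546 = 0.52535

0.525350


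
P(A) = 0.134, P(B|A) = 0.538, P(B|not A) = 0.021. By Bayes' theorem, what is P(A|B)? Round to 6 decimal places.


P(A|B) = P(B|A)*P(A) / P(B), P(B) = P(B|A)*P(A) + P(B|not A)*P(not A)
P(B|A)*P(A) = 0.538 * 0.134 = 0.072092
P(B|not A)*P(not A) = 0.021 * 0.866 = 0.018186
P(B) = 0.072092 + 0.018186 = 0.090278
P(A|B) = 0.072092 / 0.090278 ≈ 0.79855557

0.798556


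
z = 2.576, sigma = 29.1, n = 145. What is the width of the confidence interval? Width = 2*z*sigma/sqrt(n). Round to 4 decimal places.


width = 2*z*sigma/sqrt(n)
2*z*sigma = 2 * 2.576 * 29.1 = 149.9232
sqrt(145) ≈ 12.041595
width = 149.9232 / 12.041595 ≈ 12.450444

12.4504


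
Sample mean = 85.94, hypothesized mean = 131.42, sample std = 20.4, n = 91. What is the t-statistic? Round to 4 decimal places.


t = (xbar - mu0) / (s/sqrt(n))
xbar - mu0 = 85.94 - 131.42 = -45.48
sqrt(91) ≈ 9.53939201
s/sqrt(n) = 20.4 / 9.53939201 ≈ 2.13850107
t = -45.48 / 2.13850107 ≈ -21.267233

-21.2672


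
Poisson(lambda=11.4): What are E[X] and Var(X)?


E[X] = Var(X) = lambda = 11.4

11.4, 11.4


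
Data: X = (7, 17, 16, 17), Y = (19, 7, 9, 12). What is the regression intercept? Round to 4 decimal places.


a = ybar - b*xbar, where b = sum((xi-xbar)(yi-ybar)) / sum((xi-xbar)^2)
n = 4, xbar = 57/4 = 14.25, ybar = 47/4 = 11.75
Sxy = sum((xi-xbar)(yi-ybar)) = -69.75
Sxx = sum((xi-xbar)^2) = 70.75
b = Sxy / Sxx = -279/283 ≈ -0.985866
a = 11.75 - (-0.985866) * 14.25 = 7301/283 ≈ 25.798587

25.7986


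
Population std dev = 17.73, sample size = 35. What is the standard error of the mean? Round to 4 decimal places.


SE = sigma / sqrt(n)
sqrt(35) ≈ 5.916080
SE = 17.73 / 5.916080 ≈ 2.996917

2.9969


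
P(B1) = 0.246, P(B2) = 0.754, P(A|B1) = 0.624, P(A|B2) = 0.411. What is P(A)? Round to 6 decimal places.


P(A) = P(A|B1)*P(B1) + P(A|B2)*P(B2)
P(A|B1)*P(B1) = 0.624 * 0.246 = 0.153504
P(A|B2)*P(B2) = 0.411 * 0.754 = 0.309894
P(A) = 0.153504 + 0.309894 = 0.463398

0.463398


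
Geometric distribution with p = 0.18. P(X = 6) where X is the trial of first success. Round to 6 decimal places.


P = (1-p)^(k-1) * p
(1-p)^(k-1) = 0.82^5 ≈ 0.3707398
P = 0.3707398 * 0.18 ≈ 0.06673317

0.066733


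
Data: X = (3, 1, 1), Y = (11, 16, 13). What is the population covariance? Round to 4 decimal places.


Cov = (1/n)*sum((xi-xbar)(yi-ybar))
n = 3, xbar = 5/3 ≈ 1.666667, ybar = 40/3 ≈ 13.333333
sum((xi-xbar)(yi-ybar)) = -14/3 ≈ -4.666667
Cov = -4.666667 / 3 = -14/9 ≈ -1.555556

-1.5556


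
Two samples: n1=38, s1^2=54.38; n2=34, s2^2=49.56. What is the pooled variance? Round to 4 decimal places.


sp^2 = ((n1-1)*s1^2 + (n2-1)*s2^2)/(n1+n2-2)
(n1-1)*s1^2 = 37 * 54.38 = 2012.06
(n2-1)*s2^2 = 33 * 49.56 = 1635.48
numerator = 2012.06 + 1635.48 = 3647.54
n1+n2-2 = 70
sp^2 = 3647.54 / 70 = 182377/3500 ≈ 52.107714

52.1077


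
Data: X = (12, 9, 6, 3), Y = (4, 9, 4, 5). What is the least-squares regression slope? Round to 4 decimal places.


b = sum((xi-xbar)(yi-ybar)) / sum((xi-xbar)^2)
n = 4, xbar = 30/4 = 7.5, ybar = 22/4 = 5.5
Sxy = sum((xi-xbar)(yi-ybar)) = 3
Sxx = sum((xi-xbar)^2) = 45
b = Sxy / Sxx = 1/15 ≈ 0.066667

0.0667


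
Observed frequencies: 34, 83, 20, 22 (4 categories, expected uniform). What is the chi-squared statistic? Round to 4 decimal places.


chi2 = sum((O-E)^2/E), E = total/4
total = 159, E = 159/4 = 39.75
(34 - 39.75)^2 / 39.75 = 33.0625 / 39.75 = 529/636 ≈ 0.831761
(83 - 39.75)^2 / 39.75 = 1870.5625 / 39.75 = 29929/636 ≈ 47.058176
(20 - 39.75)^2 / 39.75 = 390.0625 / 39.75 = 6241/636 ≈ 9.812893
(22 - 39.75)^2 / 39.75 = 315.0625 / 39.75 = 5041/636 ≈ 7.926101
chi2 = 10435/159 ≈ 65.628931

65.6289


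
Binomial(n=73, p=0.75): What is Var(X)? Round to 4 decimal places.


Var = n*p*(1-p) = 73 * 0.75 * 0.25 = 13.6875

13.6875


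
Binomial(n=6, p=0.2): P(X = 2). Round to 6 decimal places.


P = C(n,k) * p^k * (1-p)^(n-k)
C(6,2) = 15
p^k = 0.2^2 = 0.04
(1-p)^(n-k) = 0.8^4 = 0.4096
P = 15 * 0.04 * 0.4096 = 0.24576

0.245760


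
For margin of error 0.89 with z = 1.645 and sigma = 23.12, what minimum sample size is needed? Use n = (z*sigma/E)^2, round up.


z*sigma/E = 1.645 * 23.12 / 0.89 = 95081/2225 ≈ 42.733034
(z*sigma/E)^2 ≈ 1826.112170
round up: n = 1827

1827


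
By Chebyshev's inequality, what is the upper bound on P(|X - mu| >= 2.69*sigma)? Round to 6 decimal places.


P <= 1/k^2
k^2 = 2.69^2 = 7.2361
1/k^2 = 1 / 7.2361 ≈ 0.13819599

0.138196


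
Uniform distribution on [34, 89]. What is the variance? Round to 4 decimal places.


Var = (b-a)^2 / 12
(b-a)^2 = (89 - 34)^2 = 3025
Var = 3025/12 ≈ 252.083333

252.0833


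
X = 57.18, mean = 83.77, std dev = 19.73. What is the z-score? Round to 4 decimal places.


z = (X - mu) / sigma
X - mu = 57.18 - 83.77 = -26.59
z = -26.59 / 19.73 = -2659/1973 ≈ -1.347694

-1.3477


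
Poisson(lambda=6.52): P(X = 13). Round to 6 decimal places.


P = e^(-lam) * lam^k / k!
e^(-6.52) ≈ 0.001473669
lam^k = 6.52^13 ≈ 38478554120.285153
k! = 13! = 6227020800
P = 0.001473669 * 38478554120.285153 / 6227020800 ≈ 0.009106

0.009106


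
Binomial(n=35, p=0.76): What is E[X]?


E[X] = n*p = 35 * 0.76 = 26.6

26.6


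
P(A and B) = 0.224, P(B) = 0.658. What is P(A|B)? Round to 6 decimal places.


P(A|B) = P(A and B) / P(B) = 0.224 / 0.658 = 16/47 ≈ 0.34042553

0.340426


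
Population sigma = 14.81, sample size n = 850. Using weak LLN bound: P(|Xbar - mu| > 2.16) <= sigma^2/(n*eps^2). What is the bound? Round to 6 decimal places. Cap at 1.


bound = min(1, sigma^2/(n*eps^2))
sigma^2 = 14.81^2 = 219.3361
n*eps^2 = 850 * 2.16^2 = 850 * 4.6656 = 3965.76
sigma^2/(n*eps^2) = 219.3361 / 3965.76 ≈ 0.05530746

0.055307


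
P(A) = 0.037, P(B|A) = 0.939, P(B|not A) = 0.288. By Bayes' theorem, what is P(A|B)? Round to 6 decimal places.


P(A|B) = P(B|A)*P(A) / P(B), P(B) = P(B|A)*P(A) + P(B|not A)*P(not A)
P(B|A)*P(A) = 0.939 * 0.037 = 0.034743
P(B|not A)*P(not A) = 0.288 * 0.963 = 0.277344
P(B) = 0.034743 + 0.277344 = 0.312087
P(A|B) = 0.034743 / 0.312087 ≈ 0.11132473

0.111325


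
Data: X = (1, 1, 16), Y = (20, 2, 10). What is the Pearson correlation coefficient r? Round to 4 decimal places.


r = sum((xi-xbar)(yi-ybar)) / sqrt(sum((xi-xbar)^2) * sum((yi-ybar)^2))
n = 3, xbar = 18/3 = 6, ybar = 32/3 ≈ 10.666667
Sxy = sum((xi-xbar)(yi-ybar)) = -10
Sxx = sum((xi-xbar)^2) = 150
Syy = sum((yi-ybar)^2) = 488/3 ≈ 162.666667
sqrt(Sxx*Syy) ≈ 156.204994
r = Sxy / sqrt(Sxx*Syy) = -10 / 156.204994 ≈ -0.064018

-0.0640


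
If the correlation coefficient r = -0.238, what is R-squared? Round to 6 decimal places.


R^2 = r^2 = (-0.238)^2 = 0.056644

0.056644


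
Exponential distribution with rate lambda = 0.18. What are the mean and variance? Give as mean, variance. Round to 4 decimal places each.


mean = 1/lam, var = 1/lam^2
mean = 1 / 0.18 = 50/9 ≈ 5.555556
lam^2 = 0.18^2 = 0.0324
var = 1 / 0.0324 = 2500/81 ≈ 30.864198

5.5556, 30.8642


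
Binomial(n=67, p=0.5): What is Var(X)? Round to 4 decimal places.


Var = n*p*(1-p) = 67 * 0.5 * 0.5 = 16.75

16.7500


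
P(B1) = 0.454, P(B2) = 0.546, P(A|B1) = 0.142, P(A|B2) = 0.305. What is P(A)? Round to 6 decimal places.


P(A) = P(A|B1)*P(B1) + P(A|B2)*P(B2)
P(A|B1)*P(B1) = 0.142 * 0.454 = 0.064468
P(A|B2)*P(B2) = 0.305 * 0.546 = 0.16653
P(A) = 0.064468 + 0.16653 = 0.230998

0.230998


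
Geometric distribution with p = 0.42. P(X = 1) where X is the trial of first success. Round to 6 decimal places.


P = (1-p)^(k-1) * p
(1-p)^(k-1) = 0.58^0 = 1
P = 1 * 0.42 = 0.42

0.420000


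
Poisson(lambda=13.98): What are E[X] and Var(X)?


E[X] = Var(X) = lambda = 13.98

13.98, 13.98


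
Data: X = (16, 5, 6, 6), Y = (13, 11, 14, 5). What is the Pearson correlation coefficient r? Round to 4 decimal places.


r = sum((xi-xbar)(yi-ybar)) / sqrt(sum((xi-xbar)^2) * sum((yi-ybar)^2))
n = 4, xbar = 33/4 = 8.25, ybar = 43/4 = 10.75
Sxy = sum((xi-xbar)(yi-ybar)) = 22.25
Sxx = sum((xi-xbar)^2) = 80.75
Syy = sum((yi-ybar)^2) = 48.75
sqrt(Sxx*Syy) ≈ 62.742031
r = Sxy / sqrt(Sxx*Syy) = 22.25 / 62.742031 ≈ 0.354627

0.3546


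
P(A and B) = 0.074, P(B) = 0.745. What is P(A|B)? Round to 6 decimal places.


P(A|B) = P(A and B) / P(B) = 0.074 / 0.745 = 74/745 ≈ 0.09932886

0.099329


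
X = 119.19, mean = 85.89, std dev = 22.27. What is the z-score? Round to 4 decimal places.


z = (X - mu) / sigma
X - mu = 119.19 - 85.89 = 33.3
z = 33.3 / 22.27 = 3330/2227 ≈ 1.495285

1.4953


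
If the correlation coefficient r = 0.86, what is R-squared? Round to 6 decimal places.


R^2 = r^2 = (0.86)^2 = 0.7396

0.739600


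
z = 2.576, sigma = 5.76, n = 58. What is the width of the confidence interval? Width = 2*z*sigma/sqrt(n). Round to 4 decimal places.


width = 2*z*sigma/sqrt(n)
2*z*sigma = 2 * 2.576 * 5.76 = 29.67552
sqrt(58) ≈ 7.615773
width = 29.67552 / 7.615773 ≈ 3.896587

3.8966


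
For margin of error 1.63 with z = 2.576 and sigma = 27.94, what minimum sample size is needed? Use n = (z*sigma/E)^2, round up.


z*sigma/E = 2.576 * 27.94 / 1.63 ≈ 44.155485
(z*sigma/E)^2 ≈ 1949.706826
round up: n = 1950

1950


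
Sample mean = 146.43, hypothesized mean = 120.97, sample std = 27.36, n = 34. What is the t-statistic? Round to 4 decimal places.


t = (xbar - mu0) / (s/sqrt(n))
xbar - mu0 = 146.43 - 120.97 = 25.46
sqrt(34) ≈ 5.83095189
s/sqrt(n) = 27.36 / 5.83095189 ≈ 4.69220129
t = 25.46 / 4.69220129 ≈ 5.426025

5.4260


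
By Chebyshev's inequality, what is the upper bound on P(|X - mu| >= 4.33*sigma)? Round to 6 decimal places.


P <= 1/k^2
k^2 = 4.33^2 = 18.7489
1/k^2 = 1 / 18.7489 ≈ 0.05333646

0.053336


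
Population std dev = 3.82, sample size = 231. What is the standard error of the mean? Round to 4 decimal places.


SE = sigma / sqrt(n)
sqrt(231) ≈ 15.198684
SE = 3.82 / 15.198684 ≈ 0.251338

0.2513


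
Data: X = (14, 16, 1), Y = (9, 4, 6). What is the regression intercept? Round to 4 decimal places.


a = ybar - b*xbar, where b = sum((xi-xbar)(yi-ybar)) / sum((xi-xbar)^2)
n = 3, xbar = 31/3 ≈ 10.333333, ybar = 19/3 ≈ 6.333333
Sxy = sum((xi-xbar)(yi-ybar)) = -1/3 ≈ -0.333333
Sxx = sum((xi-xbar)^2) = 398/3 ≈ 132.666667
b = Sxy / Sxx = -1/398 ≈ -0.002513
a = 6.333333 - (-0.002513) * 10.333333 = 2531/398 ≈ 6.359296

6.3593


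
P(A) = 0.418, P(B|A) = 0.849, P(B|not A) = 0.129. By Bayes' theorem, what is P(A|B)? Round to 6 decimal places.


P(A|B) = P(B|A)*P(A) / P(B), P(B) = P(B|A)*P(A) + P(B|not A)*P(not A)
P(B|A)*P(A) = 0.849 * 0.418 = 0.354882
P(B|not A)*P(not A) = 0.129 * 0.582 = 0.075078
P(B) = 0.354882 + 0.075078 = 0.42996
P(A|B) = 0.354882 / 0.42996 ≈ 0.82538376

0.825384
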